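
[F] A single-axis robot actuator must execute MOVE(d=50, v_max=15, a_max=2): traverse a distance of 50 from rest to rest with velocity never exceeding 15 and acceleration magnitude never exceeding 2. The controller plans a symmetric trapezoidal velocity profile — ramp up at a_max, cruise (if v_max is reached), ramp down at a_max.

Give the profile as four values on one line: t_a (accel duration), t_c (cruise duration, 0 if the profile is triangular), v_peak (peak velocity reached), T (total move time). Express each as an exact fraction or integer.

v_max²/a_max = 15²/2 = 225/2
50 < 225/2 so t_c = 0
v_peak = √(50·2) = √100 = 10
t_a = 10/2 = 5; t_c = 0
T = 2·5 = 10

t_a=5 t_c=0 v_peak=10 T=10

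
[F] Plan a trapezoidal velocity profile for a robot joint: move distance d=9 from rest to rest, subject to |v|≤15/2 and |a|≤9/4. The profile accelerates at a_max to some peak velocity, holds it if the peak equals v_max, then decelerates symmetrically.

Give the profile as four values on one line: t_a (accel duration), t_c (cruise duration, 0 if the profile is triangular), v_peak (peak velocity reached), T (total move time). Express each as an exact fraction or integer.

t_a=2 t_c=0 v_peak=9/2 T=4

(v_max)²/a_max = (15/2)²/(9/4) = 25
9 < 25 ⇒ no cruise
v_peak = √(9·9/4) = √(81/4) = 9/2
t_a = (9/2)/(9/4) = 2; t_c = 0
T = 2·2 = 4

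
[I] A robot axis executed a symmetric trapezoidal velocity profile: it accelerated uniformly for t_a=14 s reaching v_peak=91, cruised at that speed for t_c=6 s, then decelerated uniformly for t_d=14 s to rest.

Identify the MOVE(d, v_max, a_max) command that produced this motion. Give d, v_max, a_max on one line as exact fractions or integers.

d=1820 v_max=91 a_max=13/2

a_max = 91/14 = 13/2
d_a = ½·91·14 = 637; d_c = 91·6 = 546
d = 2·637 + 546 = 1820
t_c = 6 > 0 ⇒ limit active, v_max = 91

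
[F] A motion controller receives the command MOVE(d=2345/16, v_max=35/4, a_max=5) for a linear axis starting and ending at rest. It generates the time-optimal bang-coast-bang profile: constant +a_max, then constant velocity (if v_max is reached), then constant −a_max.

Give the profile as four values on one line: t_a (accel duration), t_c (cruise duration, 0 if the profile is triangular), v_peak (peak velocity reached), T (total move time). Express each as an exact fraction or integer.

t_a=7/4 t_c=15 v_peak=35/4 T=37/2

(v_max)²/a_max = (35/4)²/5 = 245/16
2345/16 ≥ 245/16 ⇒ cruise phase
t_a = (35/4)/5 = 7/4; v_peak = 35/4
d_cruise = 2345/16 − 245/16 = 525/4; t_c = (525/4)/(35/4) = 15
T = 2·7/4 + 15 = 37/2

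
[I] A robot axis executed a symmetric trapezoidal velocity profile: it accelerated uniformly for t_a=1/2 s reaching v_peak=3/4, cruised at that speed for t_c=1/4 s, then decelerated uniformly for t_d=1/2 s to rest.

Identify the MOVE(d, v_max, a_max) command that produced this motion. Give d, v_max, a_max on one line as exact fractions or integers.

d=9/16 v_max=3/4 a_max=3/2

a_max = (3/4)/(1/2) = 3/2
d_a = ½·3/4·1/2 = 3/16; d_c = 3/4·1/4 = 3/16
d = 2·3/16 + 3/16 = 9/16
t_c = 1/4 > 0 ⇒ limit active, v_max = 3/4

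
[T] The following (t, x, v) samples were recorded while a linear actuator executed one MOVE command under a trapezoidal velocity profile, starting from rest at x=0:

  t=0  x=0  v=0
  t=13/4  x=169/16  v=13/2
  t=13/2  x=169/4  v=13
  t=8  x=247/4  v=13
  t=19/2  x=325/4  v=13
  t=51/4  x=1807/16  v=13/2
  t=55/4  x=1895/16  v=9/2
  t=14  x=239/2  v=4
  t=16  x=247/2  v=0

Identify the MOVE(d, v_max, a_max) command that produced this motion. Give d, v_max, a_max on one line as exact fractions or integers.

final state: t=16, x=247/2, v=0 → d = 247/2
a_max = (13/2−0)/(13/4−0) = 2
max v = 13 over t∈[13/2,19/2] → v_max = 13
check: 13·(13/2+3) = 247/2 ✓

d=247/2 v_max=13 a_max=2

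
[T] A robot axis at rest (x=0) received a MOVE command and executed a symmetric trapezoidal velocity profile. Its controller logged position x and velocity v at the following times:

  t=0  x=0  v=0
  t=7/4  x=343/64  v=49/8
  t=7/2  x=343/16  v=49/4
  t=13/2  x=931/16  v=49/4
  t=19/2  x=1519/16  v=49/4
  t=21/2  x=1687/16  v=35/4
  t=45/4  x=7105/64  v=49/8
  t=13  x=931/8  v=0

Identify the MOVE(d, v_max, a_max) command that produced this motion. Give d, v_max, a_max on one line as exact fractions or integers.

d=931/8 v_max=49/4 a_max=7/2

final state: t=13, x=931/8, v=0 → d = 931/8
a_max = (49/8−0)/(7/4−0) = 7/2
max v = 49/4 over t∈[7/2,19/2] → v_max = 49/4
check: 49/4·(7/2+6) = 931/8 ✓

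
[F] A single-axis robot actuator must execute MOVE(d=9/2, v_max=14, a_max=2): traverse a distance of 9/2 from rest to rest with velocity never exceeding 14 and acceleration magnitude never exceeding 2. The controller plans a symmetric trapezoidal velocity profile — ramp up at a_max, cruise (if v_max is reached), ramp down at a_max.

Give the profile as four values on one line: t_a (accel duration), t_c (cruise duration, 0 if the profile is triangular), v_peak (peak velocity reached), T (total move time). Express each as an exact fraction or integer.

(v_max)²/a_max = 14²/2 = 98
9/2 < 98 ⇒ no cruise
v_peak = √(9/2·2) = √9 = 3
t_a = 3/2; t_c = 0
T = 2·3/2 = 3

t_a=3/2 t_c=0 v_peak=3 T=3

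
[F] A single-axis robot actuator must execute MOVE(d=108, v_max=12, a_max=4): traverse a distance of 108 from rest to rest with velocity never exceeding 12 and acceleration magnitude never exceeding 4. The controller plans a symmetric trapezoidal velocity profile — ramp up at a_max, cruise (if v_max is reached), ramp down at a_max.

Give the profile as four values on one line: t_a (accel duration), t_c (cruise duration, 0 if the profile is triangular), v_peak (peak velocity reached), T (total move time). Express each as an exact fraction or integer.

(v_max)²/a_max = 12²/4 = 36
108 ≥ 36 ⇒ cruise phase
t_a = 12/4 = 3; v_peak = 12
d_cruise = 108 − 36 = 72; t_c = 72/12 = 6
T = 2·3 + 6 = 12

t_a=3 t_c=6 v_peak=12 T=12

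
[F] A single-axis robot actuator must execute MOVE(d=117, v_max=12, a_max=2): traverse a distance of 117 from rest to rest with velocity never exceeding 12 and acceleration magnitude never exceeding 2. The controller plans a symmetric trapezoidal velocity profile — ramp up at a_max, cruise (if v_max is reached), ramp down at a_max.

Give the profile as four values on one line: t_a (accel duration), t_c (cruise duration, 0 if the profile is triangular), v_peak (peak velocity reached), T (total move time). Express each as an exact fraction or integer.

t_a=6 t_c=15/4 v_peak=12 T=63/4

(v_max)²/a_max = 12²/2 = 72
117 ≥ 72 ⇒ cruise phase
t_a = 12/2 = 6; v_peak = 12
d_cruise = 117 − 72 = 45; t_c = 45/12 = 15/4
T = 2·6 + 15/4 = 63/4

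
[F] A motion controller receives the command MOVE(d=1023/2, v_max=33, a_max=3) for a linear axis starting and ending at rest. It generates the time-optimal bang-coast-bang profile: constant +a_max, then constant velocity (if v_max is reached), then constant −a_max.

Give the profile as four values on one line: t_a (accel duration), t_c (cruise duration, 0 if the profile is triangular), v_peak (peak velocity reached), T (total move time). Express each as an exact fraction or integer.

t_a=11 t_c=9/2 v_peak=33 T=53/2

(v_max)²/a_max = 33²/3 = 363
1023/2 ≥ 363 ⇒ cruise phase
t_a = 33/3 = 11; v_peak = 33
d_cruise = 1023/2 − 363 = 297/2; t_c = (297/2)/33 = 9/2
T = 2·11 + 9/2 = 53/2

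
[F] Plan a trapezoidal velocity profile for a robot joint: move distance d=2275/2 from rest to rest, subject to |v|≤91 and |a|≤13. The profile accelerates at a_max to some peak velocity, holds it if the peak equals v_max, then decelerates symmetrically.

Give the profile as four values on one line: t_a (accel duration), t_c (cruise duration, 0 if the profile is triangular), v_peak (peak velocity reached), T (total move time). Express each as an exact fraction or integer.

vₘ²/aₘ = 91²/13 = 637
2275/2 ≥ 637 ⇒ cruise phase
t_a = 91/13 = 7; v_peak = 91
d_cruise = 2275/2 − 637 = 1001/2; t_c = (1001/2)/91 = 11/2
T = 2·7 + 11/2 = 39/2

t_a=7 t_c=11/2 v_peak=91 T=39/2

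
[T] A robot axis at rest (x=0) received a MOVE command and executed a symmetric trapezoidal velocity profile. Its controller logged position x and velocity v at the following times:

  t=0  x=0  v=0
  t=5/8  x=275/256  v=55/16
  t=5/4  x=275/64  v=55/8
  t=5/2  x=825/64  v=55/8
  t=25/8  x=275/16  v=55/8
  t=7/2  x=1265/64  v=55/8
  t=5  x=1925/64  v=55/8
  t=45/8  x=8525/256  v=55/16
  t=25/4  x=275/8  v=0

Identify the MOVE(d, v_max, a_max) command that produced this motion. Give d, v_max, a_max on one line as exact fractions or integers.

d=275/8 v_max=55/8 a_max=11/2

final state: t=25/4, x=275/8, v=0 → d = 275/8
a_max = (55/16−0)/(5/8−0) = 11/2
max v = 55/8 over t∈[5/4,5] → v_max = 55/8
check: 55/8·(5/4+15/4) = 275/8 ✓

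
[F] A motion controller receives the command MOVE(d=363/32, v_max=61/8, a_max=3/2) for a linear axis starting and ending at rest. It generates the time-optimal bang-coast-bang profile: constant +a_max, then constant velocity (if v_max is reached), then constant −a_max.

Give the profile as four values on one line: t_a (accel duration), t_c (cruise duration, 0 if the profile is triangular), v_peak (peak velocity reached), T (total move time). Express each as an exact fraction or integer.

t_a=11/4 t_c=0 v_peak=33/8 T=11/2

v_max²/a_max = (61/8)²/(3/2) = 3721/96
363/32 < 3721/96 → triangular
v_peak = √(363/32·3/2) = √(1089/64) = 33/8
t_a = (33/8)/(3/2) = 11/4; t_c = 0
T = 2·11/4 = 11/2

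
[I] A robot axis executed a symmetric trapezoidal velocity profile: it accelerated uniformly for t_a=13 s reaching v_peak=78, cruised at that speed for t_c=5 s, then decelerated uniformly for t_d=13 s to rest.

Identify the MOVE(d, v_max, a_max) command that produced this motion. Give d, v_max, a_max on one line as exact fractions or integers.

d=1404 v_max=78 a_max=6

a_max = 78/13 = 6
d_a = ½·78·13 = 507; d_c = 78·5 = 390
d = 2·507 + 390 = 1404
t_c = 5 > 0 ⇒ limit active, v_max = 78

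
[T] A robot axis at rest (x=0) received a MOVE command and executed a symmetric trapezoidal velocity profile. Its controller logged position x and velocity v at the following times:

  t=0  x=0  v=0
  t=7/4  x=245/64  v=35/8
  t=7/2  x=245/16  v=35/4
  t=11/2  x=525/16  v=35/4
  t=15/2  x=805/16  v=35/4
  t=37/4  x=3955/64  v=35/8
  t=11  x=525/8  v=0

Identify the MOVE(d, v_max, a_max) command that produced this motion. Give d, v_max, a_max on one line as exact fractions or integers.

final state: t=11, x=525/8, v=0 → d = 525/8
a_max = (35/8−0)/(7/4−0) = 5/2
max v = 35/4 over t∈[7/2,15/2] → v_max = 35/4
check: 35/4·(7/2+4) = 525/8 ✓

d=525/8 v_max=35/4 a_max=5/2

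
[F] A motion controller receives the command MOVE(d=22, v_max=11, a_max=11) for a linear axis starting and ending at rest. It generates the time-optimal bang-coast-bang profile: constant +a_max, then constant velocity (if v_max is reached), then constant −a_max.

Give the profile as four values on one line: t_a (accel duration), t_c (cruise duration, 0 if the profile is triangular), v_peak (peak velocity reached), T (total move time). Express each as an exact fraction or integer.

t_a=1 t_c=1 v_peak=11 T=3

(v_max)²/a_max = 11²/11 = 11
22 ≥ 11 ⇒ cruise phase
t_a = 11/11 = 1; v_peak = 11
d_cruise = 22 − 11 = 11; t_c = 11/11 = 1
T = 2·1 + 1 = 3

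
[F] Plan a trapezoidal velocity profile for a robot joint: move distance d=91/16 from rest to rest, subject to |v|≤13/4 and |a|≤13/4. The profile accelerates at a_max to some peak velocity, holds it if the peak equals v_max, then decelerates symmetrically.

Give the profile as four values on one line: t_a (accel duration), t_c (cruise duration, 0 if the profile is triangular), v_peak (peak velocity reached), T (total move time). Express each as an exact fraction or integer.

(v_max)²/a_max = (13/4)²/(13/4) = 13/4
91/16 ≥ 13/4 so v_max reached
t_a = (13/4)/(13/4) = 1; v_peak = 13/4
d_cruise = 91/16 − 13/4 = 39/16; t_c = (39/16)/(13/4) = 3/4
T = 2·1 + 3/4 = 11/4

t_a=1 t_c=3/4 v_peak=13/4 T=11/4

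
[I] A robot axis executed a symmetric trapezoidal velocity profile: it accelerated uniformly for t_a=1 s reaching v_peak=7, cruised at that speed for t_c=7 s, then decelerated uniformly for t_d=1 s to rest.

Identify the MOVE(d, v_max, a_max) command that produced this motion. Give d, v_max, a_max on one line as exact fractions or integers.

d=56 v_max=7 a_max=7

a_max = 7/1 = 7
d_a = ½·7·1 = 7/2; d_c = 7·7 = 49
d = 2·7/2 + 49 = 56
t_c = 7 > 0 → v_max = v_peak = 7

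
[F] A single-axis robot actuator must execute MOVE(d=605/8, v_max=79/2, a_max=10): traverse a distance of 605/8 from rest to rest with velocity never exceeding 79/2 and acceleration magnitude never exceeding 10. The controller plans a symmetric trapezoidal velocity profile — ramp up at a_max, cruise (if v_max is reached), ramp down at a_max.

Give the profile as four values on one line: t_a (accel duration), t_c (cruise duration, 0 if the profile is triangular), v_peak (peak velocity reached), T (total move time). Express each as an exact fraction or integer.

t_a=11/4 t_c=0 v_peak=55/2 T=11/2

vₘ²/aₘ = (79/2)²/10 = 6241/40
605/8 < 6241/40 ⇒ no cruise
v_peak = √(605/8·10) = √(3025/4) = 55/2
t_a = (55/2)/10 = 11/4; t_c = 0
T = 2·11/4 = 11/2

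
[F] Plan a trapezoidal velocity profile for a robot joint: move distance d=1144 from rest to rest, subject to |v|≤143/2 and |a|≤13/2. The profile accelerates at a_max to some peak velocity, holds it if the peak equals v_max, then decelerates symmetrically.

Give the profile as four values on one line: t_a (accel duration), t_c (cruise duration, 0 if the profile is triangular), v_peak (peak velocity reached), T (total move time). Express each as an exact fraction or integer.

v_max²/a_max = (143/2)²/(13/2) = 1573/2
1144 ≥ 1573/2 so v_max reached
t_a = (143/2)/(13/2) = 11; v_peak = 143/2
d_cruise = 1144 − 1573/2 = 715/2; t_c = (715/2)/(143/2) = 5
T = 2·11 + 5 = 27

t_a=11 t_c=5 v_peak=143/2 T=27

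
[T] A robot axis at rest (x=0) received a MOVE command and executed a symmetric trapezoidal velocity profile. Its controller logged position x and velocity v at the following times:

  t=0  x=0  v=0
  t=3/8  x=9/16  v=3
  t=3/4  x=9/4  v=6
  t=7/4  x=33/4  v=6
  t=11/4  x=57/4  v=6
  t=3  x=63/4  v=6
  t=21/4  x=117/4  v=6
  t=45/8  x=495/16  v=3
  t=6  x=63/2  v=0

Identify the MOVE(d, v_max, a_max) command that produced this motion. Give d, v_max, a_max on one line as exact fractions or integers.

final state: t=6, x=63/2, v=0 → d = 63/2
a_max = (3−0)/(3/8−0) = 8
max v = 6 over t∈[3/4,21/4] → v_max = 6
check: 6·(3/4+9/2) = 63/2 ✓

d=63/2 v_max=6 a_max=8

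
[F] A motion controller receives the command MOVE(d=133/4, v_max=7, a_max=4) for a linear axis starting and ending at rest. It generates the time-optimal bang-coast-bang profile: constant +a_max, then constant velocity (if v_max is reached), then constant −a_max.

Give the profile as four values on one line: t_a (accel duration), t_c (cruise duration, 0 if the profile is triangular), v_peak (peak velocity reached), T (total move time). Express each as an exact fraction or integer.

t_a=7/4 t_c=3 v_peak=7 T=13/2

(v_max)²/a_max = 7²/4 = 49/4
133/4 ≥ 49/4 → trapezoidal
t_a = 7/4; v_peak = 7
d_cruise = 133/4 − 49/4 = 21; t_c = 21/7 = 3
T = 2·7/4 + 3 = 13/2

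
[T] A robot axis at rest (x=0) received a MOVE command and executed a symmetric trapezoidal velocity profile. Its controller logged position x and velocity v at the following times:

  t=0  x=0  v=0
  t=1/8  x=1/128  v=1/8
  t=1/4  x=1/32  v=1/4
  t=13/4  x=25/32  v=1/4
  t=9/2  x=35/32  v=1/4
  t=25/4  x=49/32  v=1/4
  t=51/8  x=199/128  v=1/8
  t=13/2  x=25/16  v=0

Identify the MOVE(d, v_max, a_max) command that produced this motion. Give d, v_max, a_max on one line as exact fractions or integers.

final state: t=13/2, x=25/16, v=0 → d = 25/16
a_max = (1/8−0)/(1/8−0) = 1
max v = 1/4 over t∈[1/4,25/4] → v_max = 1/4
check: 1/4·(1/4+6) = 25/16 ✓

d=25/16 v_max=1/4 a_max=1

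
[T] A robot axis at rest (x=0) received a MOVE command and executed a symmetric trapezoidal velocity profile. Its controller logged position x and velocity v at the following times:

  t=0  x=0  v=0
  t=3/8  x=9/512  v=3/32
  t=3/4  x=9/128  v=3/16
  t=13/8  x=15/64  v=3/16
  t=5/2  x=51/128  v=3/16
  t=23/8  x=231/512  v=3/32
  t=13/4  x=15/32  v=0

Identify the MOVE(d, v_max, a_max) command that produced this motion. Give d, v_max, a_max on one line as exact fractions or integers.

final state: t=13/4, x=15/32, v=0 → d = 15/32
a_max = (3/32−0)/(3/8−0) = 1/4
max v = 3/16 over t∈[3/4,5/2] → v_max = 3/16
check: 3/16·(3/4+7/4) = 15/32 ✓

d=15/32 v_max=3/16 a_max=1/4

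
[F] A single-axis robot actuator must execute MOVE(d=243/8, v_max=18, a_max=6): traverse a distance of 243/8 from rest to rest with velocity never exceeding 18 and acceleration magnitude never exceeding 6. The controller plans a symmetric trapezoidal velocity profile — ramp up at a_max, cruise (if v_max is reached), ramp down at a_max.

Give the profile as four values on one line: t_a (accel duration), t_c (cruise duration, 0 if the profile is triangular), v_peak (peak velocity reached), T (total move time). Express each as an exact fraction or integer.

t_a=9/4 t_c=0 v_peak=27/2 T=9/2

vₘ²/aₘ = 18²/6 = 54
243/8 < 54 ⇒ no cruise
v_peak = √(243/8·6) = √(729/4) = 27/2
t_a = (27/2)/6 = 9/4; t_c = 0
T = 2·9/4 = 9/2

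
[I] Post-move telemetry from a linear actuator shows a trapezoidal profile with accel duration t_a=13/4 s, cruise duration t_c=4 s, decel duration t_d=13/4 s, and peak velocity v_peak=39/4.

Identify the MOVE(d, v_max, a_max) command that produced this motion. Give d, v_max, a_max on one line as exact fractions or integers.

d=1131/16 v_max=39/4 a_max=3

a_max = (39/4)/(13/4) = 3
d_a = ½·39/4·13/4 = 507/32; d_c = 39/4·4 = 39
d = 2·507/32 + 39 = 1131/16
t_c = 4 > 0 ⇒ limit active, v_max = 39/4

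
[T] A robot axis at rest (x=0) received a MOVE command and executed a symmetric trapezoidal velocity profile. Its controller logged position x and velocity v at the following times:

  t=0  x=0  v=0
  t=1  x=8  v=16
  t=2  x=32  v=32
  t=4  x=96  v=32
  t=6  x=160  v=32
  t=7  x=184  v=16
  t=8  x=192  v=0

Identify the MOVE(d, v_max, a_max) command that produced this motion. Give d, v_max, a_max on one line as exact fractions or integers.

d=192 v_max=32 a_max=16

final state: t=8, x=192, v=0 → d = 192
a_max = (16−0)/(1−0) = 16
max v = 32 over t∈[2,6] → v_max = 32
check: 32·(2+4) = 192 ✓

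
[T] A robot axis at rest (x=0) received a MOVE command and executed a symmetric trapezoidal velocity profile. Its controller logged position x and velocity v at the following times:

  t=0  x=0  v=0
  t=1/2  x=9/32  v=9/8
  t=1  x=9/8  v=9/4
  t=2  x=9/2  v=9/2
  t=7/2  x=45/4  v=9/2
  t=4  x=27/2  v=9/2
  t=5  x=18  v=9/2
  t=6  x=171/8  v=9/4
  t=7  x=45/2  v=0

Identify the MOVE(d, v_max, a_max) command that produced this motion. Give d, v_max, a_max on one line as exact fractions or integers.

final state: t=7, x=45/2, v=0 → d = 45/2
a_max = (9/8−0)/(1/2−0) = 9/4
max v = 9/2 over t∈[2,5] → v_max = 9/2
check: 9/2·(2+3) = 45/2 ✓

d=45/2 v_max=9/2 a_max=9/4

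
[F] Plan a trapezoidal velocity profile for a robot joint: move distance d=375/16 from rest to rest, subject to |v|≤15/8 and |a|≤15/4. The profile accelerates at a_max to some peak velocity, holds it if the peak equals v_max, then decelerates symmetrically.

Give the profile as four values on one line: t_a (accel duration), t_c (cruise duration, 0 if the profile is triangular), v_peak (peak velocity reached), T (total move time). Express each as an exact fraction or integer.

v_max²/a_max = (15/8)²/(15/4) = 15/16
375/16 ≥ 15/16 → trapezoidal
t_a = (15/8)/(15/4) = 1/2; v_peak = 15/8
d_cruise = 375/16 − 15/16 = 45/2; t_c = (45/2)/(15/8) = 12
T = 2·1/2 + 12 = 13

t_a=1/2 t_c=12 v_peak=15/8 T=13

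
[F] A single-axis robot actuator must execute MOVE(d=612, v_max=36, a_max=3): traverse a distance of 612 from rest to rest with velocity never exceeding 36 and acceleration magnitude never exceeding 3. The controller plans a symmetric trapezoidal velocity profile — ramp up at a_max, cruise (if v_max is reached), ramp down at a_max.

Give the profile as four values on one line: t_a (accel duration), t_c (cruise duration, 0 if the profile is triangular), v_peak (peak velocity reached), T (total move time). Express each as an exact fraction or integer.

(v_max)²/a_max = 36²/3 = 432
612 ≥ 432 → trapezoidal
t_a = 36/3 = 12; v_peak = 36
d_cruise = 612 − 432 = 180; t_c = 180/36 = 5
T = 2·12 + 5 = 29

t_a=12 t_c=5 v_peak=36 T=29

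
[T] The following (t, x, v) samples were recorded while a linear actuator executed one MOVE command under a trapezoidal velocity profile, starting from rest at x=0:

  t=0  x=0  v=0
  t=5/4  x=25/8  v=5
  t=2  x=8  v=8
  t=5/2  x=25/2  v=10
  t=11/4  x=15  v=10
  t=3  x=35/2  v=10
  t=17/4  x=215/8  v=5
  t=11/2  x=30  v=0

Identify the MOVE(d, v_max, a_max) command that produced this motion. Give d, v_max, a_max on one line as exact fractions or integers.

d=30 v_max=10 a_max=4

final state: t=11/2, x=30, v=0 → d = 30
a_max = (5−0)/(5/4−0) = 4
max v = 10 over t∈[5/2,3] → v_max = 10
check: 10·(5/2+1/2) = 30 ✓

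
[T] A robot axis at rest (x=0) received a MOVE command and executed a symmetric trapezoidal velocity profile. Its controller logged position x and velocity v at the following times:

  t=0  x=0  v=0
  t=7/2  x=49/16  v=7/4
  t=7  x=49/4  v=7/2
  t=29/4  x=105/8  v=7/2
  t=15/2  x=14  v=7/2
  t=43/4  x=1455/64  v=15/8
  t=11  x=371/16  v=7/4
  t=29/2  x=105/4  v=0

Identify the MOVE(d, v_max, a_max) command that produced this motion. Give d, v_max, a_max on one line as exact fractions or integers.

d=105/4 v_max=7/2 a_max=1/2

final state: t=29/2, x=105/4, v=0 → d = 105/4
a_max = (7/4−0)/(7/2−0) = 1/2
max v = 7/2 over t∈[7,15/2] → v_max = 7/2
check: 7/2·(7+1/2) = 105/4 ✓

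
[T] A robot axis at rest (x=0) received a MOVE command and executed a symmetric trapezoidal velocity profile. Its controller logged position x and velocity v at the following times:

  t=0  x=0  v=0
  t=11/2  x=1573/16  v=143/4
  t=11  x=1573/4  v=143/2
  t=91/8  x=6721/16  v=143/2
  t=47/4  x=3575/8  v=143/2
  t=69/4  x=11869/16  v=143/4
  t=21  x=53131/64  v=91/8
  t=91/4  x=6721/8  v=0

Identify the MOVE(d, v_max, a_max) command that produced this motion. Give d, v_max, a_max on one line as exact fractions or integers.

d=6721/8 v_max=143/2 a_max=13/2

final state: t=91/4, x=6721/8, v=0 → d = 6721/8
a_max = (143/4−0)/(11/2−0) = 13/2
max v = 143/2 over t∈[11,47/4] → v_max = 143/2
check: 143/2·(11+3/4) = 6721/8 ✓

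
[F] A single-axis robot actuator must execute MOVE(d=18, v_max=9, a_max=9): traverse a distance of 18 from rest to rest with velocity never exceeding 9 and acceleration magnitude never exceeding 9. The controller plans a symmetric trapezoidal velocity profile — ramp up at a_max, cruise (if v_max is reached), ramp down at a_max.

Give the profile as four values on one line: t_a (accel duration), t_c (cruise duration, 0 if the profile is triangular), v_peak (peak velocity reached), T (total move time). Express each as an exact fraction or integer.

(v_max)²/a_max = 9²/9 = 9
18 ≥ 9 so v_max reached
t_a = 9/9 = 1; v_peak = 9
d_cruise = 18 − 9 = 9; t_c = 9/9 = 1
T = 2·1 + 1 = 3

t_a=1 t_c=1 v_peak=9 T=3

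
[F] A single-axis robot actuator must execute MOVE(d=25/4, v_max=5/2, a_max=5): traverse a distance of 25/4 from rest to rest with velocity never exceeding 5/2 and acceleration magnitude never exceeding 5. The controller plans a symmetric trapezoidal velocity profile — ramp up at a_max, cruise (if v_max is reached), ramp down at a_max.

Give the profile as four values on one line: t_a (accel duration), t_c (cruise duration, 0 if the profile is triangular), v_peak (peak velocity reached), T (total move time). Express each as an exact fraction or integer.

t_a=1/2 t_c=2 v_peak=5/2 T=3

vₘ²/aₘ = (5/2)²/5 = 5/4
25/4 ≥ 5/4 so v_max reached
t_a = (5/2)/5 = 1/2; v_peak = 5/2
d_cruise = 25/4 − 5/4 = 5; t_c = 5/(5/2) = 2
T = 2·1/2 + 2 = 3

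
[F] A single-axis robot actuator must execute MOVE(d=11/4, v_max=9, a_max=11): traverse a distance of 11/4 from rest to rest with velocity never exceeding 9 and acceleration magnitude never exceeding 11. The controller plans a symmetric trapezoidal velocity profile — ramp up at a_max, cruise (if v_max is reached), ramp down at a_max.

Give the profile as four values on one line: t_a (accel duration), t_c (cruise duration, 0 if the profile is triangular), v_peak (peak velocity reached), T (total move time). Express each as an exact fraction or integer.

t_a=1/2 t_c=0 v_peak=11/2 T=1

v_max²/a_max = 9²/11 = 81/11
11/4 < 81/11 → triangular
v_peak = √(11/4·11) = √(121/4) = 11/2
t_a = (11/2)/11 = 1/2; t_c = 0
T = 2·1/2 = 1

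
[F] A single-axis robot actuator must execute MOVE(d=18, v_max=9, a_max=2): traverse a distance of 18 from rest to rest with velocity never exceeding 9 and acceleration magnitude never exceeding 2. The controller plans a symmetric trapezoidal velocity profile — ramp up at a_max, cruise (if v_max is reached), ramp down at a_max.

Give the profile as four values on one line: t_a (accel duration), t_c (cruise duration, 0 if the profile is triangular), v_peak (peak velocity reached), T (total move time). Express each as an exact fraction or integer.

t_a=3 t_c=0 v_peak=6 T=6

(v_max)²/a_max = 9²/2 = 81/2
18 < 81/2 ⇒ no cruise
v_peak = √(18·2) = √36 = 6
t_a = 6/2 = 3; t_c = 0
T = 2·3 = 6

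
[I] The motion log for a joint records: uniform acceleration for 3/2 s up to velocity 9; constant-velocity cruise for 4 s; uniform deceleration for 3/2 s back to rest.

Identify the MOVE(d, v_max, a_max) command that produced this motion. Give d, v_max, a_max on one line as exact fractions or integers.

a_max = 9/(3/2) = 6
d_a = ½·9·3/2 = 27/4; d_c = 9·4 = 36
d = 2·27/4 + 36 = 99/2
t_c = 4 > 0 so v_max = 9

d=99/2 v_max=9 a_max=6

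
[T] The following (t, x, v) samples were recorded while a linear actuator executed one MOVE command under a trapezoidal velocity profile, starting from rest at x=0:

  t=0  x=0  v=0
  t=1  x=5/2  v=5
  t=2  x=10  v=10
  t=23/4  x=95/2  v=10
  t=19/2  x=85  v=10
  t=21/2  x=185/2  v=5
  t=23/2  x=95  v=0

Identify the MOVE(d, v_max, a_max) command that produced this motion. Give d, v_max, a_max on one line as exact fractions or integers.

d=95 v_max=10 a_max=5

final state: t=23/2, x=95, v=0 → d = 95
a_max = (5−0)/(1−0) = 5
max v = 10 over t∈[2,19/2] → v_max = 10
check: 10·(2+15/2) = 95 ✓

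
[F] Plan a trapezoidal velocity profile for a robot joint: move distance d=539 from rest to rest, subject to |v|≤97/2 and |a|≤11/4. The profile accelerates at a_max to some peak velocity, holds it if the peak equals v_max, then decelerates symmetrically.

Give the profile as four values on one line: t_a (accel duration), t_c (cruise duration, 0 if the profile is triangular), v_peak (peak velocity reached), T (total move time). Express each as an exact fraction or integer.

v_max²/a_max = (97/2)²/(11/4) = 9409/11
539 < 9409/11 → triangular
v_peak = √(539·11/4) = √(5929/4) = 77/2
t_a = (77/2)/(11/4) = 14; t_c = 0
T = 2·14 = 28

t_a=14 t_c=0 v_peak=77/2 T=28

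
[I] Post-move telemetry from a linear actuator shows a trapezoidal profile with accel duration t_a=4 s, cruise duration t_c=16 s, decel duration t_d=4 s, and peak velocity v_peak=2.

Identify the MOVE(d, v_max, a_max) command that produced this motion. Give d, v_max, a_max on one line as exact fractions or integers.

a_max = 2/4 = 1/2
d_a = ½·2·4 = 4; d_c = 2·16 = 32
d = 2·4 + 32 = 40
t_c = 16 > 0 → v_max = v_peak = 2

d=40 v_max=2 a_max=1/2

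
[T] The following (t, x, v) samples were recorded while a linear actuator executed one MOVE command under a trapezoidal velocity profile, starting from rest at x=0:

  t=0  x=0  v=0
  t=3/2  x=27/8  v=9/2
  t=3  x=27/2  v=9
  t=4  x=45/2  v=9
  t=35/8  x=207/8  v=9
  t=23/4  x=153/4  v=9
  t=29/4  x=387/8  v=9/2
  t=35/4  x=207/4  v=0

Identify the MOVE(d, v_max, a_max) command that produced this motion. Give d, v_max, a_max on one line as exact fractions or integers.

final state: t=35/4, x=207/4, v=0 → d = 207/4
a_max = (9/2−0)/(3/2−0) = 3
max v = 9 over t∈[3,23/4] → v_max = 9
check: 9·(3+11/4) = 207/4 ✓

d=207/4 v_max=9 a_max=3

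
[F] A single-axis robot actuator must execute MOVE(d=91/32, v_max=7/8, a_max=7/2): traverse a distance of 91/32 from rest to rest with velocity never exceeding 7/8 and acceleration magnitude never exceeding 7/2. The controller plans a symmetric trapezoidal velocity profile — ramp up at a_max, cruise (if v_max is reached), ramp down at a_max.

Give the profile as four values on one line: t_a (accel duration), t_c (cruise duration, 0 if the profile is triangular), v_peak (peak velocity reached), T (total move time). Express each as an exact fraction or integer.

t_a=1/4 t_c=3 v_peak=7/8 T=7/2

(v_max)²/a_max = (7/8)²/(7/2) = 7/32
91/32 ≥ 7/32 → trapezoidal
t_a = (7/8)/(7/2) = 1/4; v_peak = 7/8
d_cruise = 91/32 − 7/32 = 21/8; t_c = (21/8)/(7/8) = 3
T = 2·1/4 + 3 = 7/2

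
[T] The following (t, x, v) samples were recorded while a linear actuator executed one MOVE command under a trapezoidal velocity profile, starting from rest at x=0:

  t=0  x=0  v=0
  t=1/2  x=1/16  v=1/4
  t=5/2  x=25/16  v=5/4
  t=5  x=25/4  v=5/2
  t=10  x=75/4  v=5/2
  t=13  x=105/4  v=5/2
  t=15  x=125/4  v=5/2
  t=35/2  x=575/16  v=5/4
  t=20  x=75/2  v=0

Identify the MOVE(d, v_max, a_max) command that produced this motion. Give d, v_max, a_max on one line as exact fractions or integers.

final state: t=20, x=75/2, v=0 → d = 75/2
a_max = (1/4−0)/(1/2−0) = 1/2
max v = 5/2 over t∈[5,15] → v_max = 5/2
check: 5/2·(5+10) = 75/2 ✓

d=75/2 v_max=5/2 a_max=1/2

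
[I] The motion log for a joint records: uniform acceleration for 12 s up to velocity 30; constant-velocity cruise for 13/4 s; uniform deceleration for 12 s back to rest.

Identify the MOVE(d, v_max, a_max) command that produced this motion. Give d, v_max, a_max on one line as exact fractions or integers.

a_max = 30/12 = 5/2
d_a = ½·30·12 = 180; d_c = 30·13/4 = 195/2
d = 2·180 + 195/2 = 915/2
t_c = 13/4 > 0 so v_max = 30

d=915/2 v_max=30 a_max=5/2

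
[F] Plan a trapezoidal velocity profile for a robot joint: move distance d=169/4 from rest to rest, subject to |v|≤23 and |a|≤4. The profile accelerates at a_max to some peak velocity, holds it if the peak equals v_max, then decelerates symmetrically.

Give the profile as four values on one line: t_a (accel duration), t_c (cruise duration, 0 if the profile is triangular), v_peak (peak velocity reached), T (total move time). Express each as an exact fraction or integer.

(v_max)²/a_max = 23²/4 = 529/4
169/4 < 529/4 → triangular
v_peak = √(169/4·4) = √169 = 13
t_a = 13/4; t_c = 0
T = 2·13/4 = 13/2

t_a=13/4 t_c=0 v_peak=13 T=13/2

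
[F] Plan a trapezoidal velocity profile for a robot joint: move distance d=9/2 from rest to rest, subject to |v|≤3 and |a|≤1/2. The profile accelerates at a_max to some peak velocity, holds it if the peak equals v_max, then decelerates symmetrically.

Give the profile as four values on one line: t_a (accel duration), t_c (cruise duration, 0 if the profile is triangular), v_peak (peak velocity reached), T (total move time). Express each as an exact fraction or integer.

(v_max)²/a_max = 3²/(1/2) = 18
9/2 < 18 ⇒ no cruise
v_peak = √(9/2·1/2) = √(9/4) = 3/2
t_a = (3/2)/(1/2) = 3; t_c = 0
T = 2·3 = 6

t_a=3 t_c=0 v_peak=3/2 T=6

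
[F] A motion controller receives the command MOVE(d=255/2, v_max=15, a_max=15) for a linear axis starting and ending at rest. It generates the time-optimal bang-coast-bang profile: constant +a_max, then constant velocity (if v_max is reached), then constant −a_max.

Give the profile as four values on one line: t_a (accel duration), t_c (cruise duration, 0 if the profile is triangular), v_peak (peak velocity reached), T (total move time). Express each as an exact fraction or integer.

t_a=1 t_c=15/2 v_peak=15 T=19/2

vₘ²/aₘ = 15²/15 = 15
255/2 ≥ 15 ⇒ cruise phase
t_a = 15/15 = 1; v_peak = 15
d_cruise = 255/2 − 15 = 225/2; t_c = (225/2)/15 = 15/2
T = 2·1 + 15/2 = 19/2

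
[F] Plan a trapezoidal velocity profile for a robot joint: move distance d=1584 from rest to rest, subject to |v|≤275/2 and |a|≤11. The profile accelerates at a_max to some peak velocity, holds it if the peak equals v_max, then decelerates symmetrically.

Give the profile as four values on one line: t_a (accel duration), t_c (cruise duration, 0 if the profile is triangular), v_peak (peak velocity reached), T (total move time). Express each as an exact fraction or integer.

vₘ²/aₘ = (275/2)²/11 = 6875/4
1584 < 6875/4 ⇒ no cruise
v_peak = √(1584·11) = √17424 = 132
t_a = 132/11 = 12; t_c = 0
T = 2·12 = 24

t_a=12 t_c=0 v_peak=132 T=24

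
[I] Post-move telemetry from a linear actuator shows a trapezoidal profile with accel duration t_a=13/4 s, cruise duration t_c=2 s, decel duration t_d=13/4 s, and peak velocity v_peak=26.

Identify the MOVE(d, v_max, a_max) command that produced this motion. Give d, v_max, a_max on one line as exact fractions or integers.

d=273/2 v_max=26 a_max=8

a_max = 26/(13/4) = 8
d_a = ½·26·13/4 = 169/4; d_c = 26·2 = 52
d = 2·169/4 + 52 = 273/2
t_c = 2 > 0 → v_max = v_peak = 26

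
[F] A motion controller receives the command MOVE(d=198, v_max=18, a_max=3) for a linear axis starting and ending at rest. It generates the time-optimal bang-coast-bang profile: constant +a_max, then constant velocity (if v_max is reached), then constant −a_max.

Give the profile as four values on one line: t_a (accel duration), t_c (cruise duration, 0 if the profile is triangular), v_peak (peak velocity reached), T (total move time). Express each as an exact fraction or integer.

t_a=6 t_c=5 v_peak=18 T=17

vₘ²/aₘ = 18²/3 = 108
198 ≥ 108 so v_max reached
t_a = 18/3 = 6; v_peak = 18
d_cruise = 198 − 108 = 90; t_c = 90/18 = 5
T = 2·6 + 5 = 17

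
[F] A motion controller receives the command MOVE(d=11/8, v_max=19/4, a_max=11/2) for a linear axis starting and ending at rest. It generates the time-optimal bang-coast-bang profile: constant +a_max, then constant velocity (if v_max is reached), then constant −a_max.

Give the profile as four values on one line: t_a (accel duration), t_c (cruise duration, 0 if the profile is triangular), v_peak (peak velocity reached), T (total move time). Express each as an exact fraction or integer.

t_a=1/2 t_c=0 v_peak=11/4 T=1

v_max²/a_max = (19/4)²/(11/2) = 361/88
11/8 < 361/88 so t_c = 0
v_peak = √(11/8·11/2) = √(121/16) = 11/4
t_a = (11/4)/(11/2) = 1/2; t_c = 0
T = 2·1/2 = 1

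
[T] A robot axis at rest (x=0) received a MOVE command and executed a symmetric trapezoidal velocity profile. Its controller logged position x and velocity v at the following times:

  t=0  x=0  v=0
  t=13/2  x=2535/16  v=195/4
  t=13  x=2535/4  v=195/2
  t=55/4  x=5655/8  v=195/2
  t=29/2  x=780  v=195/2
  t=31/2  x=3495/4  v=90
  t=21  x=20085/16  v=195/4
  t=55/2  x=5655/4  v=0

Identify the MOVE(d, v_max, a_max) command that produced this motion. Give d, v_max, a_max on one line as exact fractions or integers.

final state: t=55/2, x=5655/4, v=0 → d = 5655/4
a_max = (195/4−0)/(13/2−0) = 15/2
max v = 195/2 over t∈[13,29/2] → v_max = 195/2
check: 195/2·(13+3/2) = 5655/4 ✓

d=5655/4 v_max=195/2 a_max=15/2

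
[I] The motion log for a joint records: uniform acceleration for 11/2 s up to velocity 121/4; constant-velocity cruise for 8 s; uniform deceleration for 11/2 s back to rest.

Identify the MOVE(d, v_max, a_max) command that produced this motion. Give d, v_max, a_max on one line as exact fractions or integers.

d=3267/8 v_max=121/4 a_max=11/2

a_max = (121/4)/(11/2) = 11/2
d_a = ½·121/4·11/2 = 1331/16; d_c = 121/4·8 = 242
d = 2·1331/16 + 242 = 3267/8
t_c = 8 > 0 ⇒ limit active, v_max = 121/4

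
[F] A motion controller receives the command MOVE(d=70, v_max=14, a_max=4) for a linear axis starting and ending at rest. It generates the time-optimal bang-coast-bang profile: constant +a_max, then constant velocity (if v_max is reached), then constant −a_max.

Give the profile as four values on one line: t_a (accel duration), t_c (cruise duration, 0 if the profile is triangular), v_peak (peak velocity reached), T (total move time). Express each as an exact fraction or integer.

v_max²/a_max = 14²/4 = 49
70 ≥ 49 → trapezoidal
t_a = 14/4 = 7/2; v_peak = 14
d_cruise = 70 − 49 = 21; t_c = 21/14 = 3/2
T = 2·7/2 + 3/2 = 17/2

t_a=7/2 t_c=3/2 v_peak=14 T=17/2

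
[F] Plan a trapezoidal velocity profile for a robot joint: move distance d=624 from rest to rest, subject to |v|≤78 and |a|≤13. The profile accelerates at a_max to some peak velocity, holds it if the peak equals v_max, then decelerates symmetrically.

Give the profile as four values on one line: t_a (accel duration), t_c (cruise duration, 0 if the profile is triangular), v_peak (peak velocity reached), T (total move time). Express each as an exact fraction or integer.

vₘ²/aₘ = 78²/13 = 468
624 ≥ 468 so v_max reached
t_a = 78/13 = 6; v_peak = 78
d_cruise = 624 − 468 = 156; t_c = 156/78 = 2
T = 2·6 + 2 = 14

t_a=6 t_c=2 v_peak=78 T=14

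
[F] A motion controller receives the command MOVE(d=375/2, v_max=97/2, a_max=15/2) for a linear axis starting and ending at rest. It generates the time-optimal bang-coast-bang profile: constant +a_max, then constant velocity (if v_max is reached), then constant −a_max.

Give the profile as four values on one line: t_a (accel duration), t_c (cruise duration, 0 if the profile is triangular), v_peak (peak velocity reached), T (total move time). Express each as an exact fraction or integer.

vₘ²/aₘ = (97/2)²/(15/2) = 9409/30
375/2 < 9409/30 so t_c = 0
v_peak = √(375/2·15/2) = √(5625/4) = 75/2
t_a = (75/2)/(15/2) = 5; t_c = 0
T = 2·5 = 10

t_a=5 t_c=0 v_peak=75/2 T=10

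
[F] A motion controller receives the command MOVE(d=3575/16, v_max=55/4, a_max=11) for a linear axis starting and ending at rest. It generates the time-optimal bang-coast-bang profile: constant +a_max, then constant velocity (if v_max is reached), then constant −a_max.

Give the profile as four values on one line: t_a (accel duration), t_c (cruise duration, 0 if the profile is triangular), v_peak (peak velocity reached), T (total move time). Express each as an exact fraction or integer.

t_a=5/4 t_c=15 v_peak=55/4 T=35/2

v_max²/a_max = (55/4)²/11 = 275/16
3575/16 ≥ 275/16 so v_max reached
t_a = (55/4)/11 = 5/4; v_peak = 55/4
d_cruise = 3575/16 − 275/16 = 825/4; t_c = (825/4)/(55/4) = 15
T = 2·5/4 + 15 = 35/2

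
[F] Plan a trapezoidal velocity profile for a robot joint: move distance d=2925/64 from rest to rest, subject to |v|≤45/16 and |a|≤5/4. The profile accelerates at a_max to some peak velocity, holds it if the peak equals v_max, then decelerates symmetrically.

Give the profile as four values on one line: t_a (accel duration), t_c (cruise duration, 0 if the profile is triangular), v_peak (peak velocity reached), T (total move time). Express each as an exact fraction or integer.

t_a=9/4 t_c=14 v_peak=45/16 T=37/2

vₘ²/aₘ = (45/16)²/(5/4) = 405/64
2925/64 ≥ 405/64 ⇒ cruise phase
t_a = (45/16)/(5/4) = 9/4; v_peak = 45/16
d_cruise = 2925/64 − 405/64 = 315/8; t_c = (315/8)/(45/16) = 14
T = 2·9/4 + 14 = 37/2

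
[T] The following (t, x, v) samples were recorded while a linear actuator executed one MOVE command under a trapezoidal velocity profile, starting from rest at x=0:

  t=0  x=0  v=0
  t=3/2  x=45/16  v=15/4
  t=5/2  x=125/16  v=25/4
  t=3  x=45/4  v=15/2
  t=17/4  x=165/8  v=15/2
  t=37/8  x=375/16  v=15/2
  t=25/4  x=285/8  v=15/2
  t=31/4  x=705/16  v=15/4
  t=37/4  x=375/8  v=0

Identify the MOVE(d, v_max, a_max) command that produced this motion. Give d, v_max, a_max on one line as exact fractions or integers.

d=375/8 v_max=15/2 a_max=5/2

final state: t=37/4, x=375/8, v=0 → d = 375/8
a_max = (15/4−0)/(3/2−0) = 5/2
max v = 15/2 over t∈[3,25/4] → v_max = 15/2
check: 15/2·(3+13/4) = 375/8 ✓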